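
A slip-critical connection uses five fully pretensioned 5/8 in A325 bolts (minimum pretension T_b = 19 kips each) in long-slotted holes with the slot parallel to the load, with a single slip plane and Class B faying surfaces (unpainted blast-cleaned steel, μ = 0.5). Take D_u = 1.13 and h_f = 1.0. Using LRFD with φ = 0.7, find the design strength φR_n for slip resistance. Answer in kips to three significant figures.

R_n = μ · D_u · h_f · T_b · n_s · n_b = 0.5 × 1.13 × 1.0 × 19 × 1 × 5 = 53.67 kips.
Design strength φR_n = 0.7 × 53.67 = 37.6 kips.

37.6 kips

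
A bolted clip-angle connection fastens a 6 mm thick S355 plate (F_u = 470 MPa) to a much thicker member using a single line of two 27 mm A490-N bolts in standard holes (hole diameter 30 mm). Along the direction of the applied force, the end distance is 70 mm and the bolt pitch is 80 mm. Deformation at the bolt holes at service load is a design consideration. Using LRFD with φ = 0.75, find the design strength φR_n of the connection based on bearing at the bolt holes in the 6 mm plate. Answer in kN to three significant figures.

264 kN

Per bolt r_n = 1.2 l_c t F_u ≤ 2.4 d t F_u; upper limit = 2.4 × 27 × 6 × 470 / 1000 = 182.7 kN.
Edge bolt: l_c = 70 − 30/2 = 55 mm → 1.2 × 55 × 6 × 470 / 1000 = 186.1 → r_n = 182.7 kN.
Interior bolts: l_c = 80 − 30 = 50 mm → 1.2 × 50 × 6 × 470 / 1000 = 169.2 → r_n = 169.2 kN.
R_n = 1 × 182.7 + 1 × 169.2 = 351.9 kN.
Design strength φR_n = 0.75 × 351.9 = 264 kN.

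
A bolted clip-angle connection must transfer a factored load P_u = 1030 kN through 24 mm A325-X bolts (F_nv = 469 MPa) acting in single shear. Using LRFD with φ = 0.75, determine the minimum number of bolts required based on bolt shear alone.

7 bolts

A_b = π·24²/4 = 452.4 mm².
Per-bolt design strength φR_n = 0.75 × 469 × 452.4 × 1 / 1000 = 159.1 kN.
n ≥ 1030 / 159.1 = 6.473 → use 7 bolts.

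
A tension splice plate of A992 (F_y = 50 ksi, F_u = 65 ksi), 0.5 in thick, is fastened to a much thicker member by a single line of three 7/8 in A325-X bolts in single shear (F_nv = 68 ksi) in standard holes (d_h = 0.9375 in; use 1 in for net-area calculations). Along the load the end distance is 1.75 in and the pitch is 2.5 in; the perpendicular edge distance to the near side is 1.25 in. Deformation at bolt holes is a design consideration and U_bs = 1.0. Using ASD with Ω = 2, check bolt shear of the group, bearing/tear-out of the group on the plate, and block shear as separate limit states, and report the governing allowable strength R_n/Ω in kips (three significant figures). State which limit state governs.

53.6 kips (block shear governs)

Bolt shear: A_b = π·0.875²/4 = 0.6013 in²; R_n = 68 × 0.6013 × 3 × 1 = 122.7 kips → 122.7 / 2 = 61.3 kips.
Bearing: edge l_c = 1.281, r_n = 49.97 kips; interior l_c = 1.562, r_n = 60.94 kips; R_n = 49.97 + 2·60.94 = 171.8 kips → 85.9 kips.
Block shear: A_gv = 3.375, A_nv = 2.125, A_nt = 0.375 in²; R_n = min(0.6F_uA_nv, 0.6F_yA_gv) + U_bs·F_u·A_nt = 107.2 kips → 53.6 kips.
Block shear governs: 53.6 kips.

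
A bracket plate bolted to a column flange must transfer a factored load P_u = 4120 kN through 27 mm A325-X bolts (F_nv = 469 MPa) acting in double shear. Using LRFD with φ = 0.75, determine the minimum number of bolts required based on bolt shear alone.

11 bolts

A_b = π·27²/4 = 572.6 mm².
Per-bolt design strength φR_n = 0.75 × 469 × 572.6 × 2 / 1000 = 402.8 kN.
n ≥ 4120 / 402.8 = 10.23 → use 11 bolts.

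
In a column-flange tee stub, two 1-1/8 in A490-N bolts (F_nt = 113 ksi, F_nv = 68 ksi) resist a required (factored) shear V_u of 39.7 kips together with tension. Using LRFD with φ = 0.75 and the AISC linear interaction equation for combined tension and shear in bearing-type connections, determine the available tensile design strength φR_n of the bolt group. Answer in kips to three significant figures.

A_b = π·1.125²/4 = 0.994 in²; f_rv = 39.7 / (2 × 0.994) = 19.97 ksi.
F'_nt = 1.3 F_nt − (F_nt / φF_nv) f_rv = 1.3·113 − (113/(0.75·68))·19.97 = 102.7 ksi, capped at F_nt → F'_nt = 102.7 ksi.
R_n = F'_nt · A_b · n = 102.7 × 0.994 × 2 = 204.1 kips.
Design strength φR_n = 0.75 × 204.1 = 153 kips.

153 kips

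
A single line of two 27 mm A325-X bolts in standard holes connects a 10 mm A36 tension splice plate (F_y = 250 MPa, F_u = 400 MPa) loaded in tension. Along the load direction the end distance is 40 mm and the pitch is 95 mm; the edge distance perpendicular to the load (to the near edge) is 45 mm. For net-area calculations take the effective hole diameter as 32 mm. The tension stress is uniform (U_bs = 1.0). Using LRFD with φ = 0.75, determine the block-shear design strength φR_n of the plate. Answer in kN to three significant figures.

Shear plane L_v = 40 + 1·95 = 135 mm; A_gv = 135 × 10 = 1350 mm².
A_nv = (135 − 1.5·32) × 10 = 870 mm².
A_nt = (45 − 0.5·32) × 10 = 290 mm².
0.6 F_u A_nv = 208.8 kN; 0.6 F_y A_gv = 202.5 kN → shear yielding governs the shear term.
R_n = 202.5 + 1.0 × 400 × 290 / 1000 = 318.5 kN.
Design strength φR_n = 0.75 × 318.5 = 239 kN.

239 kN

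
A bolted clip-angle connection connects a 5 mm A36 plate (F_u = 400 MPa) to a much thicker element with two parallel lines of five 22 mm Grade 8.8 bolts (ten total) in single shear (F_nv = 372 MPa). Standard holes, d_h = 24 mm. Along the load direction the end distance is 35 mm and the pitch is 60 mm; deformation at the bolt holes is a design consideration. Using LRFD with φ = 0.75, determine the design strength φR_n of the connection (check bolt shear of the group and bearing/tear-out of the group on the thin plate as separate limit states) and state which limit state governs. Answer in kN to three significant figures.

601 kN (bearing governs)

Bolt shear: A_b = π·22²/4 = 380.1 mm²; R_n = 372 × 380.1 × 10 × 1 / 1000 = 1414 kN → 0.75 × 1414 = 1060 kN.
Bearing (1.2 l_c t F_u ≤ 2.4 d t F_u): upper limit = 2.4·22·5·400 / 1000 = 105.6 kN.
  Edge l_c = 35 − 24/2 = 23 → r_n = 55.2 kN; interior l_c = 60 − 24 = 36 → r_n = 86.4 kN.
  R_n,bearing = 2·55.2 + 8·86.4 = 801.6 kN → 0.75 × 801.6 = 601 kN.
Bearing governs: 601 kN.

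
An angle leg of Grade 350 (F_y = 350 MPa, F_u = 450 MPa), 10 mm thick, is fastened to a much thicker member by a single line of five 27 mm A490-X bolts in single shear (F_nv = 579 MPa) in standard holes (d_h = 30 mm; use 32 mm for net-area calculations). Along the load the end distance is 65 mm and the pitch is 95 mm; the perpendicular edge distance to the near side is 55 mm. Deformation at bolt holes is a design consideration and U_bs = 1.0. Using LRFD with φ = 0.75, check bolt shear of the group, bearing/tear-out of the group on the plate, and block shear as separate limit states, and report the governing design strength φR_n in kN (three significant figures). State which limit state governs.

741 kN (block shear governs)

Bolt shear: A_b = π·27²/4 = 572.6 mm²; R_n = 579 × 572.6 × 5 × 1 / 1000 = 1658 kN → 0.75 × 1658 = 1240 kN.
Bearing: edge l_c = 50, r_n = 270 kN; interior l_c = 65, r_n = 291.6 kN; R_n = 270 + 4·291.6 = 1436 kN → 1080 kN.
Block shear: A_gv = 4450, A_nv = 3010, A_nt = 390 mm²; R_n = min(0.6F_uA_nv, 0.6F_yA_gv) + U_bs·F_u·A_nt = 988.2 kN → 741 kN.
Block shear governs: 741 kN.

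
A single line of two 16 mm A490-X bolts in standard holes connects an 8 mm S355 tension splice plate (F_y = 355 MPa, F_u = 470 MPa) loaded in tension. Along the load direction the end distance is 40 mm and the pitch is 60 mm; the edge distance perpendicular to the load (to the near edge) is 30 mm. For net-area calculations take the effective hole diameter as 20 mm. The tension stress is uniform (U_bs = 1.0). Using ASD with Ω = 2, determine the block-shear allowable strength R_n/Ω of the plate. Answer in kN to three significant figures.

117 kN

Shear plane L_v = 40 + 1·60 = 100 mm; A_gv = 100 × 8 = 800 mm².
A_nv = (100 − 1.5·20) × 8 = 560 mm².
A_nt = (30 − 0.5·20) × 8 = 160 mm².
0.6 F_u A_nv = 157.9 kN; 0.6 F_y A_gv = 170.4 kN → shear rupture governs the shear term.
R_n = 157.9 + 1.0 × 470 × 160 / 1000 = 233.1 kN.
Allowable strength R_n/Ω = 233.1 / 2 = 117 kN.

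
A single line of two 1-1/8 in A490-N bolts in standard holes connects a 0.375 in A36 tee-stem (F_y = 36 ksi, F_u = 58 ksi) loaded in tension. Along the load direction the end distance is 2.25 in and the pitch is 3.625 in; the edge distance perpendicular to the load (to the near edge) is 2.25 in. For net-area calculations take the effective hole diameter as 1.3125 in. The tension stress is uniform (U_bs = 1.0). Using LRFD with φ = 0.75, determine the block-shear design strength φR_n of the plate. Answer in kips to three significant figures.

61.7 kips

Shear plane L_v = 2.25 + 1·3.625 = 5.875 in; A_gv = 5.875 × 0.375 = 2.203 in².
A_nv = (5.875 − 1.5·1.3125) × 0.375 = 1.465 in².
A_nt = (2.25 − 0.5·1.3125) × 0.375 = 0.5977 in².
0.6 F_u A_nv = 50.98 kips; 0.6 F_y A_gv = 47.59 kips → shear yielding governs the shear term.
R_n = 47.59 + 1.0 × 58 × 0.5977 = 82.25 kips.
Design strength φR_n = 0.75 × 82.25 = 61.7 kips.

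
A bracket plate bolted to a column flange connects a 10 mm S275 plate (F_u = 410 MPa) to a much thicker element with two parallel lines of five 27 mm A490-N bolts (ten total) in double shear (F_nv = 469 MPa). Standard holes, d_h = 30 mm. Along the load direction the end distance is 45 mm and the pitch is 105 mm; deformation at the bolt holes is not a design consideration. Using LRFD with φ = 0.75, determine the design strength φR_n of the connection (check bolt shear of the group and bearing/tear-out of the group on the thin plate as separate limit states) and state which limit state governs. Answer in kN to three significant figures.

2270 kN (bearing governs)

Bolt shear: A_b = π·27²/4 = 572.6 mm²; R_n = 469 × 572.6 × 10 × 2 / 1000 = 5371 kN → 0.75 × 5371 = 4030 kN.
Bearing (1.5 l_c t F_u ≤ 3.0 d t F_u): upper limit = 3.0·27·10·410 / 1000 = 332.1 kN.
  Edge l_c = 45 − 30/2 = 30 → r_n = 184.5 kN; interior l_c = 105 − 30 = 75 → r_n = 332.1 kN.
  R_n,bearing = 2·184.5 + 8·332.1 = 3026 kN → 0.75 × 3026 = 2270 kN.
Bearing governs: 2270 kN.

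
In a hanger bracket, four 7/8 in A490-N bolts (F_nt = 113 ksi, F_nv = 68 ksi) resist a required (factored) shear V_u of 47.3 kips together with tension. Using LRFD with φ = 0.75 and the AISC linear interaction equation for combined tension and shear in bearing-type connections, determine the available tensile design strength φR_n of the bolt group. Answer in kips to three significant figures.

186 kips

A_b = π·0.875²/4 = 0.6013 in²; f_rv = 47.3 / (4 × 0.6013) = 19.67 ksi.
F'_nt = 1.3 F_nt − (F_nt / φF_nv) f_rv = 1.3·113 − (113/(0.75·68))·19.67 = 103.3 ksi, capped at F_nt → F'_nt = 103.3 ksi.
R_n = F'_nt · A_b · n = 103.3 × 0.6013 × 4 = 248.5 kips.
Design strength φR_n = 0.75 × 248.5 = 186 kips.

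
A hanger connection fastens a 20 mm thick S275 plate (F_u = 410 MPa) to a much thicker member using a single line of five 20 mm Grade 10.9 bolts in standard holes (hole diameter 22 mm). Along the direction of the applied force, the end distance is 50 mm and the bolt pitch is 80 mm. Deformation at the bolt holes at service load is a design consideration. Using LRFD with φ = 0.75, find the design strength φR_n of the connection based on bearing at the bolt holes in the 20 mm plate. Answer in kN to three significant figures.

1470 kN

Per bolt r_n = 1.2 l_c t F_u ≤ 2.4 d t F_u; upper limit = 2.4 × 20 × 20 × 410 / 1000 = 393.6 kN.
Edge bolt: l_c = 50 − 22/2 = 39 mm → 1.2 × 39 × 20 × 410 / 1000 = 383.8 → r_n = 383.8 kN.
Interior bolts: l_c = 80 − 22 = 58 mm → 1.2 × 58 × 20 × 410 / 1000 = 570.7 → r_n = 393.6 kN.
R_n = 1 × 383.8 + 4 × 393.6 = 1958 kN.
Design strength φR_n = 0.75 × 1958 = 1470 kN.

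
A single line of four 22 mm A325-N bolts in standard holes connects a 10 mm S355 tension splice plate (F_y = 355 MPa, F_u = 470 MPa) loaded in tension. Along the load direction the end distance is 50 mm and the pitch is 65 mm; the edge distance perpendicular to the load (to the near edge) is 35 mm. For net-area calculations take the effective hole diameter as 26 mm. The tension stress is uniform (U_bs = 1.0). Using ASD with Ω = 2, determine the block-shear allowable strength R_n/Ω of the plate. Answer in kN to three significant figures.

269 kN

Shear plane L_v = 50 + 3·65 = 245 mm; A_gv = 245 × 10 = 2450 mm².
A_nv = (245 − 3.5·26) × 10 = 1540 mm².
A_nt = (35 − 0.5·26) × 10 = 220 mm².
0.6 F_u A_nv = 434.3 kN; 0.6 F_y A_gv = 521.9 kN → shear rupture governs the shear term.
R_n = 434.3 + 1.0 × 470 × 220 / 1000 = 537.7 kN.
Allowable strength R_n/Ω = 537.7 / 2 = 269 kN.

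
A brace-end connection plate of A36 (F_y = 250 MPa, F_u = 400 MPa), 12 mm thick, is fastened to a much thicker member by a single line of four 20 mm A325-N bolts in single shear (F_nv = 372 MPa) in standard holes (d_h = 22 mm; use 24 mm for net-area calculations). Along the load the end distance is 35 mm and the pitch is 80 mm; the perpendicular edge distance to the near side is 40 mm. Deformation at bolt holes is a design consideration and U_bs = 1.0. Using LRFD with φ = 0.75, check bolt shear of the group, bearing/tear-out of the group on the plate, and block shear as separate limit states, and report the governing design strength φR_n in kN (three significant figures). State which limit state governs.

351 kN (bolt shear governs)

Bolt shear: A_b = π·20²/4 = 314.2 mm²; R_n = 372 × 314.2 × 4 × 1 / 1000 = 467.5 kN → 0.75 × 467.5 = 351 kN.
Bearing: edge l_c = 24, r_n = 138.2 kN; interior l_c = 58, r_n = 230.4 kN; R_n = 138.2 + 3·230.4 = 829.4 kN → 622 kN.
Block shear: A_gv = 3300, A_nv = 2292, A_nt = 336 mm²; R_n = min(0.6F_uA_nv, 0.6F_yA_gv) + U_bs·F_u·A_nt = 629.4 kN → 472 kN.
Bolt shear governs: 351 kN.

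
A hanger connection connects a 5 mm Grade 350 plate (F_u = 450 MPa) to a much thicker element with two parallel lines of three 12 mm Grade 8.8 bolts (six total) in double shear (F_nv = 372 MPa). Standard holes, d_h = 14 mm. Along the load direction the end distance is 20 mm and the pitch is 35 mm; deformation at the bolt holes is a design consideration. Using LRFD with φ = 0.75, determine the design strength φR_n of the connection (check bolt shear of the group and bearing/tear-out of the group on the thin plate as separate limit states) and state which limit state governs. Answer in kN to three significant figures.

223 kN (bearing governs)

Bolt shear: A_b = π·12²/4 = 113.1 mm²; R_n = 372 × 113.1 × 6 × 2 / 1000 = 504.9 kN → 0.75 × 504.9 = 379 kN.
Bearing (1.2 l_c t F_u ≤ 2.4 d t F_u): upper limit = 2.4·12·5·450 / 1000 = 64.8 kN.
  Edge l_c = 20 − 14/2 = 13 → r_n = 35.1 kN; interior l_c = 35 − 14 = 21 → r_n = 56.7 kN.
  R_n,bearing = 2·35.1 + 4·56.7 = 297 kN → 0.75 × 297 = 223 kN.
Bearing governs: 223 kN.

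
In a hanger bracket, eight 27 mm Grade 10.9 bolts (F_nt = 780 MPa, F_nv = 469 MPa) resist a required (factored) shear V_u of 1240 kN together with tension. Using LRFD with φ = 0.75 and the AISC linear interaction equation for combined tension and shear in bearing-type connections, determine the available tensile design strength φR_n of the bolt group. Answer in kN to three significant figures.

1420 kN

A_b = π·27²/4 = 572.6 mm²; f_rv = 1240 × 1000 / (8 × 572.6) = 270.7 MPa.
F'_nt = 1.3 F_nt − (F_nt / φF_nv) f_rv = 1.3·780 − (780/(0.75·469))·270.7 = 413.7 MPa, capped at F_nt → F'_nt = 413.7 MPa.
R_n = F'_nt · A_b · n = 413.7 × 572.6 × 8 / 1000 = 1895 kN.
Design strength φR_n = 0.75 × 1895 = 1420 kN.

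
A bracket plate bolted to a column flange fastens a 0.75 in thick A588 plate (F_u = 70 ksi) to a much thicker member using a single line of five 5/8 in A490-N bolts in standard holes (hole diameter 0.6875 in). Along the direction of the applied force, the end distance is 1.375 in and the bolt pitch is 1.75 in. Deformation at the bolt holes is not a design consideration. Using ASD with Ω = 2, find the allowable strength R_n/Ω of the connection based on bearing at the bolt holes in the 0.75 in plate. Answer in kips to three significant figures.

208 kips

Per bolt r_n = 1.5 l_c t F_u ≤ 3.0 d t F_u; upper limit = 3.0 × 0.625 × 0.75 × 70 = 98.44 kips.
Edge bolt: l_c = 1.375 − 0.6875/2 = 1.031 in → 1.5 × 1.031 × 0.75 × 70 = 81.21 → r_n = 81.21 kips.
Interior bolts: l_c = 1.75 − 0.6875 = 1.062 in → 1.5 × 1.062 × 0.75 × 70 = 83.67 → r_n = 83.67 kips.
R_n = 1 × 81.21 + 4 × 83.67 = 415.9 kips.
Allowable strength R_n/Ω = 415.9 / 2 = 208 kips.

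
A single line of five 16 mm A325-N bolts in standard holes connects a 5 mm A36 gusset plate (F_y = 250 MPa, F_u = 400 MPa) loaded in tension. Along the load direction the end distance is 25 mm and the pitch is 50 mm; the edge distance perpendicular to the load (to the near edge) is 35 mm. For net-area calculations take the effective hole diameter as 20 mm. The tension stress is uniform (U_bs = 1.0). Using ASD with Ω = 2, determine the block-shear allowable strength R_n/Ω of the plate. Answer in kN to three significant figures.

106 kN

Shear plane L_v = 25 + 4·50 = 225 mm; A_gv = 225 × 5 = 1125 mm².
A_nv = (225 − 4.5·20) × 5 = 675 mm².
A_nt = (35 − 0.5·20) × 5 = 125 mm².
0.6 F_u A_nv = 162 kN; 0.6 F_y A_gv = 168.8 kN → shear rupture governs the shear term.
R_n = 162 + 1.0 × 400 × 125 / 1000 = 212 kN.
Allowable strength R_n/Ω = 212 / 2 = 106 kN.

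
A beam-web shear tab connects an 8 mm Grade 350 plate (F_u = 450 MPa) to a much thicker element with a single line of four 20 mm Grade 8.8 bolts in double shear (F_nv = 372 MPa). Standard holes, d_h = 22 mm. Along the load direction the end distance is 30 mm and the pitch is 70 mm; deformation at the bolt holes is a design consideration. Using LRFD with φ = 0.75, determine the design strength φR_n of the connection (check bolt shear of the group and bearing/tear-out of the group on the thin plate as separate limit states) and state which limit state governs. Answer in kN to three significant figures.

450 kN (bearing governs)

Bolt shear: A_b = π·20²/4 = 314.2 mm²; R_n = 372 × 314.2 × 4 × 2 / 1000 = 934.9 kN → 0.75 × 934.9 = 701 kN.
Bearing (1.2 l_c t F_u ≤ 2.4 d t F_u): upper limit = 2.4·20·8·450 / 1000 = 172.8 kN.
  Edge l_c = 30 − 22/2 = 19 → r_n = 82.08 kN; interior l_c = 70 − 22 = 48 → r_n = 172.8 kN.
  R_n,bearing = 1·82.08 + 3·172.8 = 600.5 kN → 0.75 × 600.5 = 450 kN.
Bearing governs: 450 kN.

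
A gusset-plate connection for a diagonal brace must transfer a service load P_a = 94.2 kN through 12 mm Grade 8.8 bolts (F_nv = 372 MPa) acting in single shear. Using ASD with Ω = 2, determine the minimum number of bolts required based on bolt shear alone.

5 bolts

A_b = π·12²/4 = 113.1 mm².
Per-bolt allowable strength R_n/Ω = 372 × 113.1 × 1 / 1000 / 2 = 21.04 kN.
n ≥ 94.2 / 21.04 = 4.478 → use 5 bolts.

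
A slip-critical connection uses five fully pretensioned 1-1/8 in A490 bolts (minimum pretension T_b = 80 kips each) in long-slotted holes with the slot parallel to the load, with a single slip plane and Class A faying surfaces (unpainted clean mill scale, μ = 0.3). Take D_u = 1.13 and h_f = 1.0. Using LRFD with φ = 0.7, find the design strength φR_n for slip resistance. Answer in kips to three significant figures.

R_n = μ · D_u · h_f · T_b · n_s · n_b = 0.3 × 1.13 × 1.0 × 80 × 1 × 5 = 135.6 kips.
Design strength φR_n = 0.7 × 135.6 = 94.9 kips.

94.9 kips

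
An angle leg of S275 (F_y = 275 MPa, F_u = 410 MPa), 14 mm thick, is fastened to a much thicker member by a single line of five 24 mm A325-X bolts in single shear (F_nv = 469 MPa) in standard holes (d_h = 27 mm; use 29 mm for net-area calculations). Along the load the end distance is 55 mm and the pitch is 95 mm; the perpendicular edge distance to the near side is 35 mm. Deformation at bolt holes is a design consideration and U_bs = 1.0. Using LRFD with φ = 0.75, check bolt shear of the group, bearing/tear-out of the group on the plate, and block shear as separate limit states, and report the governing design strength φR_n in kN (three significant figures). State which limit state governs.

Bolt shear: A_b = π·24²/4 = 452.4 mm²; R_n = 469 × 452.4 × 5 × 1 / 1000 = 1061 kN → 0.75 × 1061 = 796 kN.
Bearing: edge l_c = 41.5, r_n = 285.9 kN; interior l_c = 68, r_n = 330.6 kN; R_n = 285.9 + 4·330.6 = 1608 kN → 1210 kN.
Block shear: A_gv = 6090, A_nv = 4263, A_nt = 287 mm²; R_n = min(0.6F_uA_nv, 0.6F_yA_gv) + U_bs·F_u·A_nt = 1123 kN → 842 kN.
Bolt shear governs: 796 kN.

796 kN (bolt shear governs)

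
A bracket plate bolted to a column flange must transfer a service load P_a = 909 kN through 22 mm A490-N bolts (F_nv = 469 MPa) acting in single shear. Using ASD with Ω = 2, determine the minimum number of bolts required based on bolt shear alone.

A_b = π·22²/4 = 380.1 mm².
Per-bolt allowable strength R_n/Ω = 469 × 380.1 × 1 / 1000 / 2 = 89.14 kN.
n ≥ 909 / 89.14 = 10.2 → use 11 bolts.

11 bolts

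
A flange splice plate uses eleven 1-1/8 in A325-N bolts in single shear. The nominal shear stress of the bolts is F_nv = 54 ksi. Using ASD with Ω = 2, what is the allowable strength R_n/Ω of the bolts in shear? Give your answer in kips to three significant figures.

295 kips

A_b = π × 1.125² / 4 = 0.994 in².
R_n = F_nv · A_b · n · n_s = 54 × 0.994 × 11 × 1 = 590.4 kips.
Allowable strength R_n/Ω = 590.4 / 2 = 295 kips.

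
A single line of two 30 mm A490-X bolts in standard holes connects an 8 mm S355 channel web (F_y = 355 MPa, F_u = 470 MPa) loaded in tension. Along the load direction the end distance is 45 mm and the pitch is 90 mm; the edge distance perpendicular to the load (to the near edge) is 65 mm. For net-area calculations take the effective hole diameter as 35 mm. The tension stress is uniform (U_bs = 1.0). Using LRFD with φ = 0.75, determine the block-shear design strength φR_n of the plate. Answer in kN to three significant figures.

274 kN

Shear plane L_v = 45 + 1·90 = 135 mm; A_gv = 135 × 8 = 1080 mm².
A_nv = (135 − 1.5·35) × 8 = 660 mm².
A_nt = (65 − 0.5·35) × 8 = 380 mm².
0.6 F_u A_nv = 186.1 kN; 0.6 F_y A_gv = 230 kN → shear rupture governs the shear term.
R_n = 186.1 + 1.0 × 470 × 380 / 1000 = 364.7 kN.
Design strength φR_n = 0.75 × 364.7 = 274 kN.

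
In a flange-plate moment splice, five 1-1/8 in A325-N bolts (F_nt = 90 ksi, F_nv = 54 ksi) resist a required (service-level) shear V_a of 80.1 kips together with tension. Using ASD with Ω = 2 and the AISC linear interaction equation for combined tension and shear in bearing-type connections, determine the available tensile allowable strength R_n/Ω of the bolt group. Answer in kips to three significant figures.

A_b = π·1.125²/4 = 0.994 in²; f_rv = 80.1 / (5 × 0.994) = 16.12 ksi.
F'_nt = 1.3 F_nt − (Ω F_nt / F_nv) f_rv = 1.3·90 − (2·90/54)·16.12 = 63.28 ksi, capped at F_nt → F'_nt = 63.28 ksi.
R_n = F'_nt · A_b · n = 63.28 × 0.994 × 5 = 314.5 kips.
Allowable strength R_n/Ω = 314.5 / 2 = 157 kips.

157 kips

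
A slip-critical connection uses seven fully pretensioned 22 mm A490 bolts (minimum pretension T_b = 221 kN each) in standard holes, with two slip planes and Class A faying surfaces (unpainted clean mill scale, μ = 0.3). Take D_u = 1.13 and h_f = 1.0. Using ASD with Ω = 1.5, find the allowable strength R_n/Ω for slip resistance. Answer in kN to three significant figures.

699 kN

R_n = μ · D_u · h_f · T_b · n_s · n_b = 0.3 × 1.13 × 1.0 × 221 × 2 × 7 = 1049 kN.
Allowable strength R_n/Ω = 1049 / 1.5 = 699 kN.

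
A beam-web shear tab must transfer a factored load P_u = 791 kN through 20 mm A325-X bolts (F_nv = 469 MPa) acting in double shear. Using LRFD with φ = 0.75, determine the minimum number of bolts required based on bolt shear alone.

A_b = π·20²/4 = 314.2 mm².
Per-bolt design strength φR_n = 0.75 × 469 × 314.2 × 2 / 1000 = 221 kN.
n ≥ 791 / 221 = 3.579 → use 4 bolts.

4 bolts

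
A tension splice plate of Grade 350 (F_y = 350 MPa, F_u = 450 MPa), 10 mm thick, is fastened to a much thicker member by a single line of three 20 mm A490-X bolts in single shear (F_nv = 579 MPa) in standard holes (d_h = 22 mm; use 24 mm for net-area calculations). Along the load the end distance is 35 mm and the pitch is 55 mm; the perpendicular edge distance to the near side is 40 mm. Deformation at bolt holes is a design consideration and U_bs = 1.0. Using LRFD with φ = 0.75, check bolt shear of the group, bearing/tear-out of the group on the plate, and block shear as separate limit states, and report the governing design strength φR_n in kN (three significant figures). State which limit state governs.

Bolt shear: A_b = π·20²/4 = 314.2 mm²; R_n = 579 × 314.2 × 3 × 1 / 1000 = 545.7 kN → 0.75 × 545.7 = 409 kN.
Bearing: edge l_c = 24, r_n = 129.6 kN; interior l_c = 33, r_n = 178.2 kN; R_n = 129.6 + 2·178.2 = 486 kN → 364 kN.
Block shear: A_gv = 1450, A_nv = 850, A_nt = 280 mm²; R_n = min(0.6F_uA_nv, 0.6F_yA_gv) + U_bs·F_u·A_nt = 355.5 kN → 267 kN.
Block shear governs: 267 kN.

267 kN (block shear governs)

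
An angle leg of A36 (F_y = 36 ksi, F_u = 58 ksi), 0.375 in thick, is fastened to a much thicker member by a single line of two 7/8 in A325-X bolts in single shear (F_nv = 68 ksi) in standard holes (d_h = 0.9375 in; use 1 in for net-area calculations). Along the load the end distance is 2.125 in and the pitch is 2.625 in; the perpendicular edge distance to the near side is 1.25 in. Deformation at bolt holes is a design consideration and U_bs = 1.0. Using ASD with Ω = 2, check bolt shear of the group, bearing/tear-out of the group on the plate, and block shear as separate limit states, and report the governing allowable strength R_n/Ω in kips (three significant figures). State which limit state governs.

27.4 kips (block shear governs)

Bolt shear: A_b = π·0.875²/4 = 0.6013 in²; R_n = 68 × 0.6013 × 2 × 1 = 81.78 kips → 81.78 / 2 = 40.9 kips.
Bearing: edge l_c = 1.656, r_n = 43.23 kips; interior l_c = 1.688, r_n = 44.04 kips; R_n = 43.23 + 1·44.04 = 87.27 kips → 43.6 kips.
Block shear: A_gv = 1.781, A_nv = 1.219, A_nt = 0.2812 in²; R_n = min(0.6F_uA_nv, 0.6F_yA_gv) + U_bs·F_u·A_nt = 54.79 kips → 27.4 kips.
Block shear governs: 27.4 kips.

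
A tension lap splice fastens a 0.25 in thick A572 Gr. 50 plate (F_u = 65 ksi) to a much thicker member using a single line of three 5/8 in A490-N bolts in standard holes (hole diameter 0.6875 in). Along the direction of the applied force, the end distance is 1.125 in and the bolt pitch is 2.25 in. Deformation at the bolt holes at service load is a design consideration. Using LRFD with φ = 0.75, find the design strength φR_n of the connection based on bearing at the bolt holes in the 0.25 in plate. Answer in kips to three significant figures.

48 kips

Per bolt r_n = 1.2 l_c t F_u ≤ 2.4 d t F_u; upper limit = 2.4 × 0.625 × 0.25 × 65 = 24.38 kips.
Edge bolt: l_c = 1.125 − 0.6875/2 = 0.7812 in → 1.2 × 0.7812 × 0.25 × 65 = 15.23 → r_n = 15.23 kips.
Interior bolts: l_c = 2.25 − 0.6875 = 1.562 in → 1.2 × 1.562 × 0.25 × 65 = 30.47 → r_n = 24.38 kips.
R_n = 1 × 15.23 + 2 × 24.38 = 63.98 kips.
Design strength φR_n = 0.75 × 63.98 = 48 kips.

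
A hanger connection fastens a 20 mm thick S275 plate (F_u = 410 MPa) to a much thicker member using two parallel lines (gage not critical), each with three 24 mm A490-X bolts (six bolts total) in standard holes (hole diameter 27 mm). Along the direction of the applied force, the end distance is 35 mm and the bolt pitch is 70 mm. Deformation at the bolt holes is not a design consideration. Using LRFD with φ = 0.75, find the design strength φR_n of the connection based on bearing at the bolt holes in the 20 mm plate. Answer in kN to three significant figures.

Per bolt r_n = 1.5 l_c t F_u ≤ 3.0 d t F_u; upper limit = 3.0 × 24 × 20 × 410 / 1000 = 590.4 kN.
Edge bolt: l_c = 35 − 27/2 = 21.5 mm → 1.5 × 21.5 × 20 × 410 / 1000 = 264.4 → r_n = 264.4 kN.
Interior bolts: l_c = 70 − 27 = 43 mm → 1.5 × 43 × 20 × 410 / 1000 = 528.9 → r_n = 528.9 kN.
R_n = 2 × 264.4 + 4 × 528.9 = 2644 kN.
Design strength φR_n = 0.75 × 2644 = 1980 kN.

1980 kN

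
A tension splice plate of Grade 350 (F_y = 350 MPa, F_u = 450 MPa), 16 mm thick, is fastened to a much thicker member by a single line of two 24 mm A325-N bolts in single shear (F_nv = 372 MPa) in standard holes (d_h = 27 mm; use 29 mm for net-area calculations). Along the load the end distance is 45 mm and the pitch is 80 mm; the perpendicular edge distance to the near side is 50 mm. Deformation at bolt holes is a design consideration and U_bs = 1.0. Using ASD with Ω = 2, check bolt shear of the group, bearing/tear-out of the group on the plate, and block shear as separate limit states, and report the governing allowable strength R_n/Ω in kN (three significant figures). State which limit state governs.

168 kN (bolt shear governs)

Bolt shear: A_b = π·24²/4 = 452.4 mm²; R_n = 372 × 452.4 × 2 × 1 / 1000 = 336.6 kN → 336.6 / 2 = 168 kN.
Bearing: edge l_c = 31.5, r_n = 272.2 kN; interior l_c = 53, r_n = 414.7 kN; R_n = 272.2 + 1·414.7 = 686.9 kN → 343 kN.
Block shear: A_gv = 2000, A_nv = 1304, A_nt = 568 mm²; R_n = min(0.6F_uA_nv, 0.6F_yA_gv) + U_bs·F_u·A_nt = 607.7 kN → 304 kN.
Bolt shear governs: 168 kN.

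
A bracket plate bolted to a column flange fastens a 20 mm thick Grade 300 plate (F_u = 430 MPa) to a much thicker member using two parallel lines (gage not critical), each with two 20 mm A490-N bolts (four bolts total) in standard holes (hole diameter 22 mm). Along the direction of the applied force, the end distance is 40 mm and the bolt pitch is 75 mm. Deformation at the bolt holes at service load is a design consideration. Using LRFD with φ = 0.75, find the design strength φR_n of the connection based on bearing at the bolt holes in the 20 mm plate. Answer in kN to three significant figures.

Per bolt r_n = 1.2 l_c t F_u ≤ 2.4 d t F_u; upper limit = 2.4 × 20 × 20 × 430 / 1000 = 412.8 kN.
Edge bolt: l_c = 40 − 22/2 = 29 mm → 1.2 × 29 × 20 × 430 / 1000 = 299.3 → r_n = 299.3 kN.
Interior bolts: l_c = 75 − 22 = 53 mm → 1.2 × 53 × 20 × 430 / 1000 = 547 → r_n = 412.8 kN.
R_n = 2 × 299.3 + 2 × 412.8 = 1424 kN.
Design strength φR_n = 0.75 × 1424 = 1070 kN.

1070 kN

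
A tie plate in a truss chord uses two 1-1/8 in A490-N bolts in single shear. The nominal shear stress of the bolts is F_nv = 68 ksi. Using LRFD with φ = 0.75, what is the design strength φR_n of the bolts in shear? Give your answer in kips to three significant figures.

101 kips

A_b = π × 1.125² / 4 = 0.994 in².
R_n = F_nv · A_b · n · n_s = 68 × 0.994 × 2 × 1 = 135.2 kips.
Design strength φR_n = 0.75 × 135.2 = 101 kips.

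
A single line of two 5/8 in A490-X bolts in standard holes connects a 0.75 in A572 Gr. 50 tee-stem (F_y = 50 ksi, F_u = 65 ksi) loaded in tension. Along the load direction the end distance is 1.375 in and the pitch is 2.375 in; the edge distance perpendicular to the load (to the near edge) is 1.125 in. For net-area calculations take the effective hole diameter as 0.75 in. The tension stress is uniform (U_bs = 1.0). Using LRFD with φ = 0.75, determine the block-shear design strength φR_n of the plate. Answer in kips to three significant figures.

Shear plane L_v = 1.375 + 1·2.375 = 3.75 in; A_gv = 3.75 × 0.75 = 2.812 in².
A_nv = (3.75 − 1.5·0.75) × 0.75 = 1.969 in².
A_nt = (1.125 − 0.5·0.75) × 0.75 = 0.5625 in².
0.6 F_u A_nv = 76.78 kips; 0.6 F_y A_gv = 84.38 kips → shear rupture governs the shear term.
R_n = 76.78 + 1.0 × 65 × 0.5625 = 113.3 kips.
Design strength φR_n = 0.75 × 113.3 = 85 kips.

85 kips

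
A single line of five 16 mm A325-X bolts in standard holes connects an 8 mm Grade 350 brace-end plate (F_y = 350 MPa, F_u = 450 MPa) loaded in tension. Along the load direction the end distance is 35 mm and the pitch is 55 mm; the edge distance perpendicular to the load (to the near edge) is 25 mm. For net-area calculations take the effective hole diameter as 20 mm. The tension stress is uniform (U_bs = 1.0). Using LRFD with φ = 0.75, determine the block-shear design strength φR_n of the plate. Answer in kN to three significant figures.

Shear plane L_v = 35 + 4·55 = 255 mm; A_gv = 255 × 8 = 2040 mm².
A_nv = (255 − 4.5·20) × 8 = 1320 mm².
A_nt = (25 − 0.5·20) × 8 = 120 mm².
0.6 F_u A_nv = 356.4 kN; 0.6 F_y A_gv = 428.4 kN → shear rupture governs the shear term.
R_n = 356.4 + 1.0 × 450 × 120 / 1000 = 410.4 kN.
Design strength φR_n = 0.75 × 410.4 = 308 kN.

308 kN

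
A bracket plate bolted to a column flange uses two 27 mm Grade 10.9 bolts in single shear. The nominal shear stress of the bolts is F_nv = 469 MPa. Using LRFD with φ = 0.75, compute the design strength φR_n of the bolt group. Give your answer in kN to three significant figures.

403 kN

A_b = π × 27² / 4 = 572.6 mm².
R_n = F_nv · A_b · n · n_s = 469 × 572.6 × 2 × 1 / 1000 = 537.1 kN.
Design strength φR_n = 0.75 × 537.1 = 403 kN.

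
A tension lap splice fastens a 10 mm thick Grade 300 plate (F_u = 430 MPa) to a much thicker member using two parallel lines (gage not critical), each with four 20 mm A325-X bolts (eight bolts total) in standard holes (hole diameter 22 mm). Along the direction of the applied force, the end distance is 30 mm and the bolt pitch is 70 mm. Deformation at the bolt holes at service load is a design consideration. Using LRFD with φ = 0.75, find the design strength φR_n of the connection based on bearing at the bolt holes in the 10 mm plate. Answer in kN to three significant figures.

Per bolt r_n = 1.2 l_c t F_u ≤ 2.4 d t F_u; upper limit = 2.4 × 20 × 10 × 430 / 1000 = 206.4 kN.
Edge bolt: l_c = 30 − 22/2 = 19 mm → 1.2 × 19 × 10 × 430 / 1000 = 98.04 → r_n = 98.04 kN.
Interior bolts: l_c = 70 − 22 = 48 mm → 1.2 × 48 × 10 × 430 / 1000 = 247.7 → r_n = 206.4 kN.
R_n = 2 × 98.04 + 6 × 206.4 = 1434 kN.
Design strength φR_n = 0.75 × 1434 = 1080 kN.

1080 kN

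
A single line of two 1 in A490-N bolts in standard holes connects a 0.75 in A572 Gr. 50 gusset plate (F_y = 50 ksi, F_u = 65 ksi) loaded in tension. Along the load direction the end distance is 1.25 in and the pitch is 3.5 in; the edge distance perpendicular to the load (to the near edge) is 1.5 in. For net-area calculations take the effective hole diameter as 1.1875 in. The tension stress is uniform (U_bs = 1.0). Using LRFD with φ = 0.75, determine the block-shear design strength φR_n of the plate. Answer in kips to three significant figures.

98.3 kips

Shear plane L_v = 1.25 + 1·3.5 = 4.75 in; A_gv = 4.75 × 0.75 = 3.562 in².
A_nv = (4.75 − 1.5·1.1875) × 0.75 = 2.227 in².
A_nt = (1.5 − 0.5·1.1875) × 0.75 = 0.6797 in².
0.6 F_u A_nv = 86.84 kips; 0.6 F_y A_gv = 106.9 kips → shear rupture governs the shear term.
R_n = 86.84 + 1.0 × 65 × 0.6797 = 131 kips.
Design strength φR_n = 0.75 × 131 = 98.3 kips.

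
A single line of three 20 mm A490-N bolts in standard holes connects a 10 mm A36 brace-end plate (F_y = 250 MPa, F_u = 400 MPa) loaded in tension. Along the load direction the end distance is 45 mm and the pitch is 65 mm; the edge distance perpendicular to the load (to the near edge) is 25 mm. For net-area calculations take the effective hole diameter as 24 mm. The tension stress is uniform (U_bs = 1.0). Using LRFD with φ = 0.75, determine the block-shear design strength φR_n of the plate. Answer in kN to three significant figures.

236 kN

Shear plane L_v = 45 + 2·65 = 175 mm; A_gv = 175 × 10 = 1750 mm².
A_nv = (175 − 2.5·24) × 10 = 1150 mm².
A_nt = (25 − 0.5·24) × 10 = 130 mm².
0.6 F_u A_nv = 276 kN; 0.6 F_y A_gv = 262.5 kN → shear yielding governs the shear term.
R_n = 262.5 + 1.0 × 400 × 130 / 1000 = 314.5 kN.
Design strength φR_n = 0.75 × 314.5 = 236 kN.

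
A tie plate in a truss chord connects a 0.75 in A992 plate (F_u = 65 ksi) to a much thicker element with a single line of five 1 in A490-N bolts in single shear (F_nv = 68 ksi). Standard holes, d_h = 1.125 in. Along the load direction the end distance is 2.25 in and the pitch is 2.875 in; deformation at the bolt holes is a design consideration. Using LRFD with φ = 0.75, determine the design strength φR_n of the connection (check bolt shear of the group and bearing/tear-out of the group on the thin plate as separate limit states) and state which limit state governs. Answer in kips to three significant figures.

Bolt shear: A_b = π·1²/4 = 0.7854 in²; R_n = 68 × 0.7854 × 5 × 1 = 267 kips → 0.75 × 267 = 200 kips.
Bearing (1.2 l_c t F_u ≤ 2.4 d t F_u): upper limit = 2.4·1·0.75·65 = 117 kips.
  Edge l_c = 2.25 − 1.125/2 = 1.688 → r_n = 98.72 kips; interior l_c = 2.875 − 1.125 = 1.75 → r_n = 102.4 kips.
  R_n,bearing = 1·98.72 + 4·102.4 = 508.2 kips → 0.75 × 508.2 = 381 kips.
Bolt shear governs: 200 kips.

200 kips (bolt shear governs)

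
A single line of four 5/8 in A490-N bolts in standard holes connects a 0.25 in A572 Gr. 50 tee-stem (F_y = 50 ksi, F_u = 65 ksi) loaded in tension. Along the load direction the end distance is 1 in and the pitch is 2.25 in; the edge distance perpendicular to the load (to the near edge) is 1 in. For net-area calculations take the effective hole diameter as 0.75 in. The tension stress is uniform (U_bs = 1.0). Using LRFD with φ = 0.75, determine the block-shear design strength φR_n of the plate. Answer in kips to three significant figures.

Shear plane L_v = 1 + 3·2.25 = 7.75 in; A_gv = 7.75 × 0.25 = 1.938 in².
A_nv = (7.75 − 3.5·0.75) × 0.25 = 1.281 in².
A_nt = (1 − 0.5·0.75) × 0.25 = 0.1562 in².
0.6 F_u A_nv = 49.97 kips; 0.6 F_y A_gv = 58.12 kips → shear rupture governs the shear term.
R_n = 49.97 + 1.0 × 65 × 0.1562 = 60.12 kips.
Design strength φR_n = 0.75 × 60.12 = 45.1 kips.

45.1 kips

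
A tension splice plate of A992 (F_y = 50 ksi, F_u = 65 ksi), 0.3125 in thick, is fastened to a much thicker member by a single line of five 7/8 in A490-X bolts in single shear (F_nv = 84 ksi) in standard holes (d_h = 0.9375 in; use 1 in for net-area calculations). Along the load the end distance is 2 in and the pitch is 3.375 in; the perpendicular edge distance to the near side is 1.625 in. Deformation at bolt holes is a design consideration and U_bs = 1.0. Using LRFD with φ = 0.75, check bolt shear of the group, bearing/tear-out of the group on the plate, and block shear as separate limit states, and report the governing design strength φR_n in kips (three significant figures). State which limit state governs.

Bolt shear: A_b = π·0.875²/4 = 0.6013 in²; R_n = 84 × 0.6013 × 5 × 1 = 252.6 kips → 0.75 × 252.6 = 189 kips.
Bearing: edge l_c = 1.531, r_n = 37.32 kips; interior l_c = 2.438, r_n = 42.66 kips; R_n = 37.32 + 4·42.66 = 207.9 kips → 156 kips.
Block shear: A_gv = 4.844, A_nv = 3.438, A_nt = 0.3516 in²; R_n = min(0.6F_uA_nv, 0.6F_yA_gv) + U_bs·F_u·A_nt = 156.9 kips → 118 kips.
Block shear governs: 118 kips.

118 kips (block shear governs)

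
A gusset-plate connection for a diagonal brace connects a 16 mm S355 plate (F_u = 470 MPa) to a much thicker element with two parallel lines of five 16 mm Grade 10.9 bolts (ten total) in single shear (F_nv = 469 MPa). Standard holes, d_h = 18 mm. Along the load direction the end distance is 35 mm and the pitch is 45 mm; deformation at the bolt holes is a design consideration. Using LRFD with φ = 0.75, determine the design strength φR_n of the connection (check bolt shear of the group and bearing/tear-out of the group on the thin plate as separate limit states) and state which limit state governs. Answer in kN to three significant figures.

707 kN (bolt shear governs)

Bolt shear: A_b = π·16²/4 = 201.1 mm²; R_n = 469 × 201.1 × 10 × 1 / 1000 = 943 kN → 0.75 × 943 = 707 kN.
Bearing (1.2 l_c t F_u ≤ 2.4 d t F_u): upper limit = 2.4·16·16·470 / 1000 = 288.8 kN.
  Edge l_c = 35 − 18/2 = 26 → r_n = 234.6 kN; interior l_c = 45 − 18 = 27 → r_n = 243.6 kN.
  R_n,bearing = 2·234.6 + 8·243.6 = 2418 kN → 0.75 × 2418 = 1810 kN.
Bolt shear governs: 707 kN.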